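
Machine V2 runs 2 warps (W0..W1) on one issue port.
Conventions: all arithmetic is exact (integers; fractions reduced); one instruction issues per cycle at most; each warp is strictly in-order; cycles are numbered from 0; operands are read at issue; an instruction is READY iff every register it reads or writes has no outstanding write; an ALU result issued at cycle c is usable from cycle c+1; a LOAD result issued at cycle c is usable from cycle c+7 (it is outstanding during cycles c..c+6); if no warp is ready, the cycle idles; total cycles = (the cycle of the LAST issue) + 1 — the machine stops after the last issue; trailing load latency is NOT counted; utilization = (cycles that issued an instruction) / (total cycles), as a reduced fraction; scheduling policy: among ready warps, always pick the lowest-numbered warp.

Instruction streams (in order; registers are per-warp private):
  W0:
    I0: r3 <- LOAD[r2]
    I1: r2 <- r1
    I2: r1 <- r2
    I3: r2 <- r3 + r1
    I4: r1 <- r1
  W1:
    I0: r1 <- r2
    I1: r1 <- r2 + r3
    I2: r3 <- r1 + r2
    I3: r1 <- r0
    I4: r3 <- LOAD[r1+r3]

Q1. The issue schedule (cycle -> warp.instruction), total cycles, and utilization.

cycle 0: W0.I0
cycle 1: W0.I1
cycle 2: W0.I2
cycle 3: W1.I0
cycle 4: W1.I1
cycle 5: W1.I2
cycle 6: W1.I3
cycle 7: W0.I3
cycle 8: W0.I4
cycle 9: W1.I4

Answer: 10 cycles, utilization 1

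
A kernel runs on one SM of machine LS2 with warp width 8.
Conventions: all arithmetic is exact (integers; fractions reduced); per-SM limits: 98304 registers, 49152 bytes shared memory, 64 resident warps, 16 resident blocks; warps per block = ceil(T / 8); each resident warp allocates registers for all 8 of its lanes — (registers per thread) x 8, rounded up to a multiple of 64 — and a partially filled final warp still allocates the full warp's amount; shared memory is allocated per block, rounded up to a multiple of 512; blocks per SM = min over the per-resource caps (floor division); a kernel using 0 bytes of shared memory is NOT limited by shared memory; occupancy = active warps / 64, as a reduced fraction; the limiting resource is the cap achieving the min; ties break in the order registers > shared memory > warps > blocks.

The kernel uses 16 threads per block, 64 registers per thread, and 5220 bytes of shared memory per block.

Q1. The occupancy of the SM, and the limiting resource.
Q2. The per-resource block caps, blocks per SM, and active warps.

Answer: occupancy 1/4, limited by shared memory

registers: 96 blocks
shared memory: 8 blocks
warps: 32 blocks
blocks: 16 blocks

Answer: 8 blocks, 16 active warps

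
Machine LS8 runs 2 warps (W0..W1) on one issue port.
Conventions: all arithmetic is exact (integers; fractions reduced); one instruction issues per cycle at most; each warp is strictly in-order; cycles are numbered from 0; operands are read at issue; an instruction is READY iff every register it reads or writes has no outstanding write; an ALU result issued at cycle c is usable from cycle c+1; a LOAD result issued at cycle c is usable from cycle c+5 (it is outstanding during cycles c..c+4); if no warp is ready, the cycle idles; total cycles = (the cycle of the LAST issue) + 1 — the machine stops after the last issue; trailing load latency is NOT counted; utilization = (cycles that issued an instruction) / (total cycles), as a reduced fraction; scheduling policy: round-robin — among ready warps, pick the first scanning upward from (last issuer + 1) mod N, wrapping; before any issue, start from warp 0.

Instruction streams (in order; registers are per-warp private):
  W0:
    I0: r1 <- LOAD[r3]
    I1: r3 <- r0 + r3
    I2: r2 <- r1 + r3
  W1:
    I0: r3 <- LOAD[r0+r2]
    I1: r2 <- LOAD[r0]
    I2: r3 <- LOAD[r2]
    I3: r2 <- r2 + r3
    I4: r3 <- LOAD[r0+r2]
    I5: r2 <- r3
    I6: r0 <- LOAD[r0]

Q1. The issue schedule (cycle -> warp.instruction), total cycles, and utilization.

cycle 0: W0.I0
cycle 1: W1.I0
cycle 2: W0.I1
cycle 3: W1.I1
cycle 4: idle
cycle 5: W0.I2
cycle 6: idle
cycle 7: idle
cycle 8: W1.I2
cycle 9: idle
cycle 10: idle
cycle 11: idle
cycle 12: idle
cycle 13: W1.I3
cycle 14: W1.I4
cycle 15: idle
cycle 16: idle
cycle 17: idle
cycle 18: idle
cycle 19: W1.I5
cycle 20: W1.I6

Answer: 21 cycles, utilization 10/21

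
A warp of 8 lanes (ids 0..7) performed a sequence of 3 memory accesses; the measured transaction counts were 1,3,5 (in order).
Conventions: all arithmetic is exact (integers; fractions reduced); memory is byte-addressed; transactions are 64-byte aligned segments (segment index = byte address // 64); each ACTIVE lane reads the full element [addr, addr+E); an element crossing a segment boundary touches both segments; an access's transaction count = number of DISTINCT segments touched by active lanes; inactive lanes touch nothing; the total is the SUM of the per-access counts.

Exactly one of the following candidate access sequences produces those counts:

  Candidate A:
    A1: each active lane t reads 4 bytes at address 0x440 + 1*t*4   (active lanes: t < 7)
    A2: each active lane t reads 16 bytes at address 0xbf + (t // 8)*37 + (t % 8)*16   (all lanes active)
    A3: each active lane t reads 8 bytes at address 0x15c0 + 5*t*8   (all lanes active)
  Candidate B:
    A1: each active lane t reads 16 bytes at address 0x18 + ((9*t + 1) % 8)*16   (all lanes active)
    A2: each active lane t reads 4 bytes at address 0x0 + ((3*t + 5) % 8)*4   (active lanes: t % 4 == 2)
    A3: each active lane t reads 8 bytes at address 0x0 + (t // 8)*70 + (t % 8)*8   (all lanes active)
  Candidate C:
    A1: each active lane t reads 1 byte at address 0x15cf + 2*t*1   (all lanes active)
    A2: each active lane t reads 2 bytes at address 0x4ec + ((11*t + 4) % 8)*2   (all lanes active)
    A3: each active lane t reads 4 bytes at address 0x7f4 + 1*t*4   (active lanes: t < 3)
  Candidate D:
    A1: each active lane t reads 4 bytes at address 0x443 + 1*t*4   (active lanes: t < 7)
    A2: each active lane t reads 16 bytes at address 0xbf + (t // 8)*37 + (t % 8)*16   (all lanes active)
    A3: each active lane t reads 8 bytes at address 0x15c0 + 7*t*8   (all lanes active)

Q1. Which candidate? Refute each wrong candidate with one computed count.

B: A1 gives 3 transactions, not 1
C: A2 gives 1 transaction, not 3
D: A3 gives 7 transactions, not 5
A: all counts match (1,3,5)

Answer: A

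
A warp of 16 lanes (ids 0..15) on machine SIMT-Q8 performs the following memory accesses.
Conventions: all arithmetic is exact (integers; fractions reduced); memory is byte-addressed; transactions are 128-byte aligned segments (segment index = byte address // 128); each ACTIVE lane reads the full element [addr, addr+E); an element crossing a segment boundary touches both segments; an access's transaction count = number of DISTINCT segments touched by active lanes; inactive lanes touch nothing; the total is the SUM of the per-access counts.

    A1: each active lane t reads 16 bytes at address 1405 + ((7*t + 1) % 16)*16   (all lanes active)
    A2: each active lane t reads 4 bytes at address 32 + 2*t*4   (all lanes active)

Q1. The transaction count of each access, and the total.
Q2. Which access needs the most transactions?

A1: 3 transactions
A2: 2 transactions

Answer: 3,2; total 5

Answer: A1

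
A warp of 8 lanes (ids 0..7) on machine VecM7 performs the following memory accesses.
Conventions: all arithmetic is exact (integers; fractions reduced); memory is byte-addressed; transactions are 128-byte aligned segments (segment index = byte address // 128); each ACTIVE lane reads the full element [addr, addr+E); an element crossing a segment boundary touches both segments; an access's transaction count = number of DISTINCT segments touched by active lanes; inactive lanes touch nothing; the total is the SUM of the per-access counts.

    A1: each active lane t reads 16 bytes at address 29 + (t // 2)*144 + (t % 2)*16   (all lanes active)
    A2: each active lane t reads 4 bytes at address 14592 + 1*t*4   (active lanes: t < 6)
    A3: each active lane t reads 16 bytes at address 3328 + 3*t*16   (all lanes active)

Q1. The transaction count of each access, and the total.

A1: 4 transactions
A2: 1 transaction
A3: 3 transactions

Answer: 4,1,3; total 8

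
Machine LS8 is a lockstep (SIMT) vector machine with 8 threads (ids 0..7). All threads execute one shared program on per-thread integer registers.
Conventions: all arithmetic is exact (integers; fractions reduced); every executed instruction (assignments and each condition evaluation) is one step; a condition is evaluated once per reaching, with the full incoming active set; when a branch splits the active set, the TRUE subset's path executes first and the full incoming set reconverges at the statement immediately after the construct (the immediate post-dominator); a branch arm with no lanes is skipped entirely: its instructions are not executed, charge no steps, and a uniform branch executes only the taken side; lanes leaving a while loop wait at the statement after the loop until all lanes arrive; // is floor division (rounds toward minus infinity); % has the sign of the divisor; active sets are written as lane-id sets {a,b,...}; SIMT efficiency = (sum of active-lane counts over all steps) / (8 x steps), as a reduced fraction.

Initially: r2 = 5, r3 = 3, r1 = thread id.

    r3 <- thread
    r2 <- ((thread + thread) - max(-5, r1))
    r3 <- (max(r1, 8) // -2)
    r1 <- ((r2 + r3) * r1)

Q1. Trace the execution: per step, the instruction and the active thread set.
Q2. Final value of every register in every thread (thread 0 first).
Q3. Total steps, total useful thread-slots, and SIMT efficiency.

step 0: r3 <- thread                 {0,1,2,3,4,5,6,7}
step 1: r2 <- ((thread + thread) - max(-5, r1)) {0,1,2,3,4,5,6,7}
step 2: r3 <- (max(r1, 8) // -2)     {0,1,2,3,4,5,6,7}
step 3: r1 <- ((r2 + r3) * r1)       {0,1,2,3,4,5,6,7}

Answer: 4 steps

r2: 0,1,2,3,4,5,6,7
r3: -4,-4,-4,-4,-4,-4,-4,-4
r1: 0,-3,-4,-3,0,5,12,21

steps = 4; useful = 32; efficiency = 32/32 = 1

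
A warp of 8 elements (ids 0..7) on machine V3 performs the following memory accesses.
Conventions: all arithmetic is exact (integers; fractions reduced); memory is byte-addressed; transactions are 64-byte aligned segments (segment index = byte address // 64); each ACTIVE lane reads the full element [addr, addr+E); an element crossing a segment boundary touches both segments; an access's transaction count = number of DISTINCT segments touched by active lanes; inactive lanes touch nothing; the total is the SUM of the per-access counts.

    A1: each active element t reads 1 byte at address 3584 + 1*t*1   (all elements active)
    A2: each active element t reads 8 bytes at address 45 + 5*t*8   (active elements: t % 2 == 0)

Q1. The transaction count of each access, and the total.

A1: 1 transaction
A2: 5 transactions

Answer: 1,5; total 6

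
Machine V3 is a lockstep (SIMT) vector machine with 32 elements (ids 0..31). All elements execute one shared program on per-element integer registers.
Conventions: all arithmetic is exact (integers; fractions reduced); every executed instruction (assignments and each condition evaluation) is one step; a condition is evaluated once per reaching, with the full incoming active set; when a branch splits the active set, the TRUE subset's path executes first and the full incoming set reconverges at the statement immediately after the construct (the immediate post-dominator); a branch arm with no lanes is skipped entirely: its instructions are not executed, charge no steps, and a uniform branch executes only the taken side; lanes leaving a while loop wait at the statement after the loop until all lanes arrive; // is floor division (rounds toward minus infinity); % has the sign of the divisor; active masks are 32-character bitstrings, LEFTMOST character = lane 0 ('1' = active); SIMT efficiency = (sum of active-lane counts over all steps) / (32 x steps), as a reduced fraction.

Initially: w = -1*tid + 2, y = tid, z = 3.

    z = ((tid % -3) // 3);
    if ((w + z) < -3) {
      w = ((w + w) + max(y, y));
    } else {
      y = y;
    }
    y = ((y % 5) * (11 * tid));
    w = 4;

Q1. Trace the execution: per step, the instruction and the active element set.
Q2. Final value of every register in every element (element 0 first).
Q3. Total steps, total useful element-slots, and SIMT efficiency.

step 0: z <- ((tid % -3) // 3)       11111111111111111111111111111111
step 1: eval ((w + z) < -3)          11111111111111111111111111111111
step 2: w <- ((w + w) + max(y, y))   00000111111111111111111111111111
step 3: y <- y                       11111000000000000000000000000000
step 4: y <- ((y % 5) * (11 * tid))  11111111111111111111111111111111
step 5: w <- 4                       11111111111111111111111111111111

Answer: 6 steps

w: 4,4,4,4,4,4,4,4,4,4,4,4,4,4,4,4,4,4,4,4,4,4,4,4,4,4,4,4,4,4,4,4
y: 0,11,44,99,176,0,66,154,264,396,0,121,264,429,616,0,176,374,594,836,0,231,484,759,1056,0,286,594,924,1276,0,341
z: 0,-1,-1,0,-1,-1,0,-1,-1,0,-1,-1,0,-1,-1,0,-1,-1,0,-1,-1,0,-1,-1,0,-1,-1,0,-1,-1,0,-1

steps = 6; useful = 160; efficiency = 160/192 = 5/6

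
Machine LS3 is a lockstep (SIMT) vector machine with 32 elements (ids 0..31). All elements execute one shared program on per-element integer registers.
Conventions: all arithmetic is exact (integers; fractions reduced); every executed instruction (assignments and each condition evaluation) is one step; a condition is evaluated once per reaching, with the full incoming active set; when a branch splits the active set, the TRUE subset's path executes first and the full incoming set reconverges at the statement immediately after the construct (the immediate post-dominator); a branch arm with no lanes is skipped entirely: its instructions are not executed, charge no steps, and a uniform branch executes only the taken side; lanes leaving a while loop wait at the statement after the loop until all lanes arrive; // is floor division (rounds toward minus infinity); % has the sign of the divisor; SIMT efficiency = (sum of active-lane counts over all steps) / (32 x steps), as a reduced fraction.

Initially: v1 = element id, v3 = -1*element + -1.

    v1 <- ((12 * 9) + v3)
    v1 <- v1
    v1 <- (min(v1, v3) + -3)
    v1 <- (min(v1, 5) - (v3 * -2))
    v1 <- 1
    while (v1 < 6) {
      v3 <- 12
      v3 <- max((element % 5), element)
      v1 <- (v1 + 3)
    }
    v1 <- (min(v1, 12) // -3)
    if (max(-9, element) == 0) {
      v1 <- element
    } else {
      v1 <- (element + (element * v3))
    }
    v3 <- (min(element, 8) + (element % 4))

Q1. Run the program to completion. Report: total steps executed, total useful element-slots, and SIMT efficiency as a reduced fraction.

Answer: 19 steps, 576 useful, 18/19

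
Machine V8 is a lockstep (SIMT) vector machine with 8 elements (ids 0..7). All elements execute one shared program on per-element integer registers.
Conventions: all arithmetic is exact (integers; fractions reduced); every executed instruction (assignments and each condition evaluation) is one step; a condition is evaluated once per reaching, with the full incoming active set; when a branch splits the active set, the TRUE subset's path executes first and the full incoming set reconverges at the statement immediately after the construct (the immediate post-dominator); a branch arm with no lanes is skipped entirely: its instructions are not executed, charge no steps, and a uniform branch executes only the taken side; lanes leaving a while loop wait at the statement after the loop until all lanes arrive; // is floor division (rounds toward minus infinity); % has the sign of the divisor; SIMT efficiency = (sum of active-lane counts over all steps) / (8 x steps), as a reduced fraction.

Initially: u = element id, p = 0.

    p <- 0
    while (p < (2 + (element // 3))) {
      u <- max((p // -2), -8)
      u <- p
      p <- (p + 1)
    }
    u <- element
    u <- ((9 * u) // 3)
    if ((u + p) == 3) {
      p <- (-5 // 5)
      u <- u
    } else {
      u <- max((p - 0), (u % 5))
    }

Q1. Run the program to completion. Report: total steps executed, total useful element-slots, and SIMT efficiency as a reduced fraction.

Answer: 22 steps, 140 useful, 35/44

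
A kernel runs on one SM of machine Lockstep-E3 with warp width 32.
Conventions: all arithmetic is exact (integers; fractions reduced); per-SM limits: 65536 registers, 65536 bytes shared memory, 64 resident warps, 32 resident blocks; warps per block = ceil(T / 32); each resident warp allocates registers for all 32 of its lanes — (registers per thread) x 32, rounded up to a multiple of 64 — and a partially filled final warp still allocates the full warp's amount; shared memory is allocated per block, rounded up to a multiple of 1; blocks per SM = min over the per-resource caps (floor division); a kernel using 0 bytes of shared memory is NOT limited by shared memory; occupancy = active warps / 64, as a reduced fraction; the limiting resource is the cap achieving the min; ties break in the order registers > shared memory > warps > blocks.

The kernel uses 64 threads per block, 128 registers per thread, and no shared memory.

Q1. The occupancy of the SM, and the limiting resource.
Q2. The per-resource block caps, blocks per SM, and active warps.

Answer: occupancy 1/4, limited by registers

registers: 8 blocks
shared memory: no limit (kernel uses none)
warps: 32 blocks
blocks: 32 blocks

Answer: 8 blocks, 16 active warps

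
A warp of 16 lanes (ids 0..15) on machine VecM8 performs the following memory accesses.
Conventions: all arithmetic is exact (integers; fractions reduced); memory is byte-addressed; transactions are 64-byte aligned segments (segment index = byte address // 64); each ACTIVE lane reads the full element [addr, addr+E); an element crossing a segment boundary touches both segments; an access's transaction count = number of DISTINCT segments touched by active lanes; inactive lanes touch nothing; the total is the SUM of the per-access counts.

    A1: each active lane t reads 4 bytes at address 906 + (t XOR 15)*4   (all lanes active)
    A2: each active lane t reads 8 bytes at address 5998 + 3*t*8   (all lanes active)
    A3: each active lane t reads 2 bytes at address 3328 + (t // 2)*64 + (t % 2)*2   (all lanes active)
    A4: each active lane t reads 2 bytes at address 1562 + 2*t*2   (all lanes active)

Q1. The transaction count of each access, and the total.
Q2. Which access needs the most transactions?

A1: 2 transactions
A2: 7 transactions
A3: 8 transactions
A4: 2 transactions

Answer: 2,7,8,2; total 19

Answer: A3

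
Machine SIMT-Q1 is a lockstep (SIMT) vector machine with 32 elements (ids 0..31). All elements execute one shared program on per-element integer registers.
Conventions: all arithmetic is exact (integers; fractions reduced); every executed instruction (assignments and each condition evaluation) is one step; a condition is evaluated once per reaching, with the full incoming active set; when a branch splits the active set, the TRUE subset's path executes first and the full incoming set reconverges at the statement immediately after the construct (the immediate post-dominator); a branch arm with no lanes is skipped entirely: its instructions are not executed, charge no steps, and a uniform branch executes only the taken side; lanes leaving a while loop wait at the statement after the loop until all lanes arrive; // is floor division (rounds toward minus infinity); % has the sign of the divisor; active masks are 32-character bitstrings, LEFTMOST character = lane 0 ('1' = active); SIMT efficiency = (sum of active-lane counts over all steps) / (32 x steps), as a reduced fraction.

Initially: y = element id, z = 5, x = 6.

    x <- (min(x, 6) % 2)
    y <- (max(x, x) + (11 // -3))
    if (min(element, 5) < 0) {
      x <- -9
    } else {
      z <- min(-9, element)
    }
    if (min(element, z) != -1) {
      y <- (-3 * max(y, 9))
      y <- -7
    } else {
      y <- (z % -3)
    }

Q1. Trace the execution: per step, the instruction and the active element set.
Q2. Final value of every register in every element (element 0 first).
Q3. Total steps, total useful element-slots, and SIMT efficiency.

step 0: x <- (min(x, 6) % 2)         11111111111111111111111111111111
step 1: y <- (max(x, x) + (11 // -3)) 11111111111111111111111111111111
step 2: eval (min(element, 5) < 0)   11111111111111111111111111111111
step 3: z <- min(-9, element)        11111111111111111111111111111111
step 4: eval (min(element, z) != -1) 11111111111111111111111111111111
step 5: y <- (-3 * max(y, 9))        11111111111111111111111111111111
step 6: y <- -7                      11111111111111111111111111111111

Answer: 7 steps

y: -7,-7,-7,-7,-7,-7,-7,-7,-7,-7,-7,-7,-7,-7,-7,-7,-7,-7,-7,-7,-7,-7,-7,-7,-7,-7,-7,-7,-7,-7,-7,-7
z: -9,-9,-9,-9,-9,-9,-9,-9,-9,-9,-9,-9,-9,-9,-9,-9,-9,-9,-9,-9,-9,-9,-9,-9,-9,-9,-9,-9,-9,-9,-9,-9
x: 0,0,0,0,0,0,0,0,0,0,0,0,0,0,0,0,0,0,0,0,0,0,0,0,0,0,0,0,0,0,0,0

steps = 7; useful = 224; efficiency = 224/224 = 1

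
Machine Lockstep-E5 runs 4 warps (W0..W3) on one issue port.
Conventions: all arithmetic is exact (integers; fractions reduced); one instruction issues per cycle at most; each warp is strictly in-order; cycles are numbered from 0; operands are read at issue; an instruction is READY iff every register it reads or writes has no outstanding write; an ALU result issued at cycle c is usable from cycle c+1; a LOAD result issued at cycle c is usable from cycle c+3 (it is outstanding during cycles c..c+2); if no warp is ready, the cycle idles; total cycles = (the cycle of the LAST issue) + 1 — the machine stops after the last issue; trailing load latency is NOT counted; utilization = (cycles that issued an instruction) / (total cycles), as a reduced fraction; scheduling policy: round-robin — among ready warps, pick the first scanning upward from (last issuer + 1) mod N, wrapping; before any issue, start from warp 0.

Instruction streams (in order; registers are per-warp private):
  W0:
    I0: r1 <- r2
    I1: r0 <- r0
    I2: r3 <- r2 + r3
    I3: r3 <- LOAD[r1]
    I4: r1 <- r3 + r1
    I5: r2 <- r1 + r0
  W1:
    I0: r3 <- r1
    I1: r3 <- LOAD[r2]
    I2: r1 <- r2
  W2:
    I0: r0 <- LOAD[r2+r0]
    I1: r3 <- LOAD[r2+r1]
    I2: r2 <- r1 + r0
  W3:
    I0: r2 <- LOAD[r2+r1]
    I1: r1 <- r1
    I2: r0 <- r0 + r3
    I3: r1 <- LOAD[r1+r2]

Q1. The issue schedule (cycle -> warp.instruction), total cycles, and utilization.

cycle 0: W0.I0
cycle 1: W1.I0
cycle 2: W2.I0
cycle 3: W3.I0
cycle 4: W0.I1
cycle 5: W1.I1
cycle 6: W2.I1
cycle 7: W3.I1
cycle 8: W0.I2
cycle 9: W1.I2
cycle 10: W2.I2
cycle 11: W3.I2
cycle 12: W0.I3
cycle 13: W3.I3
cycle 14: idle
cycle 15: W0.I4
cycle 16: W0.I5

Answer: 17 cycles, utilization 16/17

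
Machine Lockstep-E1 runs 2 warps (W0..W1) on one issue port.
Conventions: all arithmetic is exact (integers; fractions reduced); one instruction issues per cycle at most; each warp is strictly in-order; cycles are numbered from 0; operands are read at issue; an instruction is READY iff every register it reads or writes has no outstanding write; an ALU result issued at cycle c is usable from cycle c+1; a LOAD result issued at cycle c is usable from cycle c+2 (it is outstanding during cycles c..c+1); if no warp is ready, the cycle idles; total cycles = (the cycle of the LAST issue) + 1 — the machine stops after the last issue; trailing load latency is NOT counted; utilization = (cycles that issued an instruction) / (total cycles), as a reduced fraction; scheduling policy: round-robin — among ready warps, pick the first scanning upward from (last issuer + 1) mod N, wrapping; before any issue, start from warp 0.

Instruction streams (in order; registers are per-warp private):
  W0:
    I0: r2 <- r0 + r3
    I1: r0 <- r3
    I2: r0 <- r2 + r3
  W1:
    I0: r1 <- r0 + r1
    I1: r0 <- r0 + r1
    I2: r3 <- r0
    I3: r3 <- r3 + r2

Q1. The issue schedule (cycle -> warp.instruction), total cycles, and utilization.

cycle 0: W0.I0
cycle 1: W1.I0
cycle 2: W0.I1
cycle 3: W1.I1
cycle 4: W0.I2
cycle 5: W1.I2
cycle 6: W1.I3

Answer: 7 cycles, utilization 1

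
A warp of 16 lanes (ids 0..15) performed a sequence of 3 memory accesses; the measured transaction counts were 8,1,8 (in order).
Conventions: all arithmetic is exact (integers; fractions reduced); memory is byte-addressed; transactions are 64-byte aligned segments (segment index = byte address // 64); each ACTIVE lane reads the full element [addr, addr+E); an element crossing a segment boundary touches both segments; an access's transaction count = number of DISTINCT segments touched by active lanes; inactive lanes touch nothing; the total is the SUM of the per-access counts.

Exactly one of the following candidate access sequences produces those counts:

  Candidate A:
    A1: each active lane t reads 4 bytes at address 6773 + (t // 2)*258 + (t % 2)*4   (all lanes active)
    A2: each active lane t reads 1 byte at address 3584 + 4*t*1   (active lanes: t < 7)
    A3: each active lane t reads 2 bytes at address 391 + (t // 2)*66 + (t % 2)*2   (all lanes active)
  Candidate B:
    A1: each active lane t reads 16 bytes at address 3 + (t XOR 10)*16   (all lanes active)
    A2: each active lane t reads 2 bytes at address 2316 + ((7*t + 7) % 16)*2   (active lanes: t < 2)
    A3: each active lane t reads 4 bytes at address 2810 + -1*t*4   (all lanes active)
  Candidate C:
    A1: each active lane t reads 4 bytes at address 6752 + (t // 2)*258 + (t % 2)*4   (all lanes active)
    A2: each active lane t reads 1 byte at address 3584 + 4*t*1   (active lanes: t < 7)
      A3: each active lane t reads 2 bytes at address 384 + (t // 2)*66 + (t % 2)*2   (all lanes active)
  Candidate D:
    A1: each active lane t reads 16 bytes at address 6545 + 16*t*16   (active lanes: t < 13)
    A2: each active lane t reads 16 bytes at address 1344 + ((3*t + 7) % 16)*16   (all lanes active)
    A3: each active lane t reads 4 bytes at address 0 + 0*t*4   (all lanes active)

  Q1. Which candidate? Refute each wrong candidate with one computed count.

A: A1 gives 12 transactions, not 8
B: A1 gives 5 transactions, not 8
D: A1 gives 13 transactions, not 8
C: all counts match (8,1,8)

Answer: C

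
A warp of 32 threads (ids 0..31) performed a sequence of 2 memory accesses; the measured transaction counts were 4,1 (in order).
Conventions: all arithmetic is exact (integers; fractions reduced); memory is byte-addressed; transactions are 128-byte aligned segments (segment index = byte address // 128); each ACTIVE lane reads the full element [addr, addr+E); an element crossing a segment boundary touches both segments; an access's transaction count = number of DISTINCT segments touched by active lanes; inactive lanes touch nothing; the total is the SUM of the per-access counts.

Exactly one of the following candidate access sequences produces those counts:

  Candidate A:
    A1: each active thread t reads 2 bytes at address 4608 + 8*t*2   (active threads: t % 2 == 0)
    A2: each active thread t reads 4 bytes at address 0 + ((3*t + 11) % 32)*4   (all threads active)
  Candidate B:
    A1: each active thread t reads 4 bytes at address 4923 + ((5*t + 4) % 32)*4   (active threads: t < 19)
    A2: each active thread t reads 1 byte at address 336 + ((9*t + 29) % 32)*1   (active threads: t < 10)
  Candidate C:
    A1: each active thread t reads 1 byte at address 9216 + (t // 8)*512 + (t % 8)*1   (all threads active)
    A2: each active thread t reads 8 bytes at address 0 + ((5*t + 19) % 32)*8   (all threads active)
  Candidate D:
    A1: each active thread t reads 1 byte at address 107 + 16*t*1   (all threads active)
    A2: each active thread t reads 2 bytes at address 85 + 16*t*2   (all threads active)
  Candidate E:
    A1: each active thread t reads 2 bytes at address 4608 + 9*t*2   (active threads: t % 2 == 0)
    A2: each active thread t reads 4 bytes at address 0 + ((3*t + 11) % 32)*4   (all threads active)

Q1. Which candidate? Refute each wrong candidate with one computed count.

B: A1 gives 2 transactions, not 4
C: A2 gives 2 transactions, not 1
D: A1 gives 5 transactions, not 4
E: A1 gives 5 transactions, not 4
A: all counts match (4,1)

Answer: A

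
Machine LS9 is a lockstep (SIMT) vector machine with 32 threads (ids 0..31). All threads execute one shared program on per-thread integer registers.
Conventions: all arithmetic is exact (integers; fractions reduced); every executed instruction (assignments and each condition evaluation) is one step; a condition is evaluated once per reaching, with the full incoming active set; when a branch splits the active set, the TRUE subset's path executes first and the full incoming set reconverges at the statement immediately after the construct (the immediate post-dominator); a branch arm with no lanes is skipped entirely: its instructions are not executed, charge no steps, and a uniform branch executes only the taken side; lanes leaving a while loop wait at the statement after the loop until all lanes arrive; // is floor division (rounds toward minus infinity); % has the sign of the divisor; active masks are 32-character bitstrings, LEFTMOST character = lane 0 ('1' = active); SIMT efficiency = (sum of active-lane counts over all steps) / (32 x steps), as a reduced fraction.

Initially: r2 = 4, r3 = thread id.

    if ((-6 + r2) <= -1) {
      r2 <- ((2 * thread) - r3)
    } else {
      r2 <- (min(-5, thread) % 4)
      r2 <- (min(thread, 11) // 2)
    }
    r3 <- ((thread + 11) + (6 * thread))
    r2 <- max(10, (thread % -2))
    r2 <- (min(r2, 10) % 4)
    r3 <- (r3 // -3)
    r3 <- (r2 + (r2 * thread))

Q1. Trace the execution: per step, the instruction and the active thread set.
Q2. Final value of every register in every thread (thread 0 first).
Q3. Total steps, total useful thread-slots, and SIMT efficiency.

step 0: eval ((-6 + r2) <= -1)       11111111111111111111111111111111
step 1: r2 <- ((2 * thread) - r3)    11111111111111111111111111111111
step 2: r3 <- ((thread + 11) + (6 * thread)) 11111111111111111111111111111111
step 3: r2 <- max(10, (thread % -2)) 11111111111111111111111111111111
step 4: r2 <- (min(r2, 10) % 4)      11111111111111111111111111111111
step 5: r3 <- (r3 // -3)             11111111111111111111111111111111
step 6: r3 <- (r2 + (r2 * thread))   11111111111111111111111111111111

Answer: 7 steps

r2: 2,2,2,2,2,2,2,2,2,2,2,2,2,2,2,2,2,2,2,2,2,2,2,2,2,2,2,2,2,2,2,2
r3: 2,4,6,8,10,12,14,16,18,20,22,24,26,28,30,32,34,36,38,40,42,44,46,48,50,52,54,56,58,60,62,64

steps = 7; useful = 224; efficiency = 224/224 = 1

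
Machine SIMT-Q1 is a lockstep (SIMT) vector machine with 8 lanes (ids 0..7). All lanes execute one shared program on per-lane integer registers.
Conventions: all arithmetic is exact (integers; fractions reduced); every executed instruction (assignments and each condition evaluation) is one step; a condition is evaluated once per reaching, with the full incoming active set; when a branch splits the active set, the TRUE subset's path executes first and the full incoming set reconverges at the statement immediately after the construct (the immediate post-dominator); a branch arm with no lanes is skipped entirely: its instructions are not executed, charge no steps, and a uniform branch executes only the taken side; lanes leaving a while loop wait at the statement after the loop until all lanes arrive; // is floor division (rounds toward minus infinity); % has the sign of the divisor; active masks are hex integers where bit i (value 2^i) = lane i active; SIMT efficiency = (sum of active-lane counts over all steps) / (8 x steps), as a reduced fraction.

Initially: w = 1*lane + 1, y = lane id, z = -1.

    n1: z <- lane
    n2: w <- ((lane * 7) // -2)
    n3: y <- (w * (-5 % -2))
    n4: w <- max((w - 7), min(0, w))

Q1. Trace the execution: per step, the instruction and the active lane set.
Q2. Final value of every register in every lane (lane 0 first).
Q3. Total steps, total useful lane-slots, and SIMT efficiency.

step 0: z <- lane                    0xff
step 1: w <- ((lane * 7) // -2)      0xff
step 2: y <- (w * (-5 % -2))         0xff
step 3: w <- max((w - 7), min(0, w)) 0xff

Answer: 4 steps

w: 0,-4,-7,-11,-14,-18,-21,-25
y: 0,4,7,11,14,18,21,25
z: 0,1,2,3,4,5,6,7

steps = 4; useful = 32; efficiency = 32/32 = 1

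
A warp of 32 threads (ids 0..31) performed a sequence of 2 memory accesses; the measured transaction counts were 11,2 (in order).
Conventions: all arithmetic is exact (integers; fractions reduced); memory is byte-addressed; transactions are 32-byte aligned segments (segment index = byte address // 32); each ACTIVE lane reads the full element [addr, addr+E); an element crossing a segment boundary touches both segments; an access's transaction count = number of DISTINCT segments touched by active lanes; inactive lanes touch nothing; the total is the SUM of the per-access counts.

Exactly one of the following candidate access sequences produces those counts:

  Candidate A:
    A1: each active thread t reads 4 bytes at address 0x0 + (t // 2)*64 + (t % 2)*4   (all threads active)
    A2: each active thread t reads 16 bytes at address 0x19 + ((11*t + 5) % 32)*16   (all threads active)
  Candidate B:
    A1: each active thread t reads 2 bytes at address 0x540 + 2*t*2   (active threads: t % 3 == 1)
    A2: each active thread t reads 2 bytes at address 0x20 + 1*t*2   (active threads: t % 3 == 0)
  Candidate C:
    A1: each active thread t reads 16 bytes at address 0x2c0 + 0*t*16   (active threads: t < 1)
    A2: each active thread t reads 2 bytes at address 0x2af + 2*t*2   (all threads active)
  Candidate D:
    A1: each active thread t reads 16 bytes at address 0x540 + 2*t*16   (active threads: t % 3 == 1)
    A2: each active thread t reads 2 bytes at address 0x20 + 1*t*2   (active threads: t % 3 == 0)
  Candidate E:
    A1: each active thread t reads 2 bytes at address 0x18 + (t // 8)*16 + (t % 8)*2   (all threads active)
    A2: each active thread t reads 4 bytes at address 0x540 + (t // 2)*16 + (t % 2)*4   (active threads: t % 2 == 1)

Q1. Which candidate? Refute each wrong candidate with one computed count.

A: A1 gives 16 transactions, not 11
B: A1 gives 4 transactions, not 11
C: A1 gives 1 transaction, not 11
E: A1 gives 3 transactions, not 11
D: all counts match (11,2)

Answer: D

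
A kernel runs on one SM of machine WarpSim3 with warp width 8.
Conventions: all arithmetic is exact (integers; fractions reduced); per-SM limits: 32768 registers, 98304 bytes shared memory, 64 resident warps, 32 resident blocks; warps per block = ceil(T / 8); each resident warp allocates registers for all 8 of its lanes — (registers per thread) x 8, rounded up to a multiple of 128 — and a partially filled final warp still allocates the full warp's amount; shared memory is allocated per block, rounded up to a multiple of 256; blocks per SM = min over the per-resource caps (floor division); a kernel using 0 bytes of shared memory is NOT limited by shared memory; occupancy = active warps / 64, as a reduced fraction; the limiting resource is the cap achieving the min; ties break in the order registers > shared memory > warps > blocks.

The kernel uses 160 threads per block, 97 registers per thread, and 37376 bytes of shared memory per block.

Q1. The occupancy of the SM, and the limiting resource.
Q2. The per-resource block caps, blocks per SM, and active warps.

Answer: occupancy 5/16, limited by registers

registers: 1 block
shared memory: 2 blocks
warps: 3 blocks
blocks: 32 blocks

Answer: 1 block, 20 active warps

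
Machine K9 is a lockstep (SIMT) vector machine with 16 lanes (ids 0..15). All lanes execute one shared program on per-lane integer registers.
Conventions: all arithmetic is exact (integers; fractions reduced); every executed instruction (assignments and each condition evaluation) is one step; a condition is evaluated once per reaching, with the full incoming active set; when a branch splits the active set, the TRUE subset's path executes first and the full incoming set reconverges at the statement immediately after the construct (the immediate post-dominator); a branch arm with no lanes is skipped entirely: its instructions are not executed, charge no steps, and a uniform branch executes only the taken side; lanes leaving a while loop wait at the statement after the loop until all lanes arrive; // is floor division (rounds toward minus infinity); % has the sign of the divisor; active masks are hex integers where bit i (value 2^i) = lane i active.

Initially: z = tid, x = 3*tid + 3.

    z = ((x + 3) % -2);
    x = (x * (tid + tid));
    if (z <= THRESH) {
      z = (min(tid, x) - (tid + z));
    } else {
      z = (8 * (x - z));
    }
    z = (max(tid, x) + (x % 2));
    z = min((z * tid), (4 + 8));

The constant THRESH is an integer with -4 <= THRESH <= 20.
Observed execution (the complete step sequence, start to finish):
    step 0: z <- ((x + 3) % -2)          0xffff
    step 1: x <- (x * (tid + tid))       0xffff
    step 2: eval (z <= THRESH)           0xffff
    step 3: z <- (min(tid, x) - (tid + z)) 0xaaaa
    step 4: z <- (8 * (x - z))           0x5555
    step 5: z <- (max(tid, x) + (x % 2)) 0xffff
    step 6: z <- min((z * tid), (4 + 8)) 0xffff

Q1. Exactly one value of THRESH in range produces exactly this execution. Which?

Answer: THRESH = -1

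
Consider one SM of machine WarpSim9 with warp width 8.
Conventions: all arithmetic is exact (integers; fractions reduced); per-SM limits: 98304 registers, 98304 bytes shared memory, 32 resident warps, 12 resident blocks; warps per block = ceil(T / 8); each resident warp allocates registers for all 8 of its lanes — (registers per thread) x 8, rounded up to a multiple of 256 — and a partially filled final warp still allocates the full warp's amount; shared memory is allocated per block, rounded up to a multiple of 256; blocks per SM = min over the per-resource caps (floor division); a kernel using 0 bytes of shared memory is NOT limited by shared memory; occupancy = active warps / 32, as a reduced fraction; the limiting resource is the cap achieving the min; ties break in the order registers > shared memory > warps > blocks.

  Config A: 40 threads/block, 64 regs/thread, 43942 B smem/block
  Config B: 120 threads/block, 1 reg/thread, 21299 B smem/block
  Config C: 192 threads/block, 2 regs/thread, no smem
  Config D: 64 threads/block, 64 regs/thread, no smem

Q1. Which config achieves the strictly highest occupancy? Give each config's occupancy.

occupancies: A 5/16, B 15/16, C 3/4, D 1

Answer: D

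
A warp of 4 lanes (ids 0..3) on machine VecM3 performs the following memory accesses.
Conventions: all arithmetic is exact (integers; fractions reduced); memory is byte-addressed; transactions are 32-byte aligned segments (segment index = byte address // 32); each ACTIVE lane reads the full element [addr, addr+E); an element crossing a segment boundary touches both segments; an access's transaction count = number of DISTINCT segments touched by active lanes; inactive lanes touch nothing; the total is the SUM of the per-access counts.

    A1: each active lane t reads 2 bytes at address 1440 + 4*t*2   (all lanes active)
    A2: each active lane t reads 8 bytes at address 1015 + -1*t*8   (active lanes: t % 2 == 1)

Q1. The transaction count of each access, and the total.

A1: 1 transaction
A2: 2 transactions

Answer: 1,2; total 3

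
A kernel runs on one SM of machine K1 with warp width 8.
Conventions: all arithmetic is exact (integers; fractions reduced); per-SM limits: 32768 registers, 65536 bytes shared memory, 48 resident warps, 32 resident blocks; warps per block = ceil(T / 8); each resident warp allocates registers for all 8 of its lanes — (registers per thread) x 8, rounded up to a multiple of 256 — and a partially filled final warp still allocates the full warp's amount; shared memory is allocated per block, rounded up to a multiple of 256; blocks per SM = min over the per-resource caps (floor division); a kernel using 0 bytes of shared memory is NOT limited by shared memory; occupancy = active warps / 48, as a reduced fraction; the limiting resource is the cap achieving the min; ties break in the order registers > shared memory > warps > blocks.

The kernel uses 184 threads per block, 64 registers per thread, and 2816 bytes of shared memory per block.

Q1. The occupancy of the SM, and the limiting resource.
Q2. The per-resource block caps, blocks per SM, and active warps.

Answer: occupancy 23/24, limited by registers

registers: 2 blocks
shared memory: 23 blocks
warps: 2 blocks
blocks: 32 blocks

Answer: 2 blocks, 46 active warps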